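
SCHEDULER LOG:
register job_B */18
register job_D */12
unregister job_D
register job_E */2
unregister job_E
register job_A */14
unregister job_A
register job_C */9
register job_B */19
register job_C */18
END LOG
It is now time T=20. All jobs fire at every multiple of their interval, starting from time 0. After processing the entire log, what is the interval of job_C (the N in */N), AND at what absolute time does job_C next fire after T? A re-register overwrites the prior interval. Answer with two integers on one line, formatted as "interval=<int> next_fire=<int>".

Op 1: register job_B */18 -> active={job_B:*/18}
Op 2: register job_D */12 -> active={job_B:*/18, job_D:*/12}
Op 3: unregister job_D -> active={job_B:*/18}
Op 4: register job_E */2 -> active={job_B:*/18, job_E:*/2}
Op 5: unregister job_E -> active={job_B:*/18}
Op 6: register job_A */14 -> active={job_A:*/14, job_B:*/18}
Op 7: unregister job_A -> active={job_B:*/18}
Op 8: register job_C */9 -> active={job_B:*/18, job_C:*/9}
Op 9: register job_B */19 -> active={job_B:*/19, job_C:*/9}
Op 10: register job_C */18 -> active={job_B:*/19, job_C:*/18}
Final interval of job_C = 18
Next fire of job_C after T=20: (20//18+1)*18 = 36

Answer: interval=18 next_fire=36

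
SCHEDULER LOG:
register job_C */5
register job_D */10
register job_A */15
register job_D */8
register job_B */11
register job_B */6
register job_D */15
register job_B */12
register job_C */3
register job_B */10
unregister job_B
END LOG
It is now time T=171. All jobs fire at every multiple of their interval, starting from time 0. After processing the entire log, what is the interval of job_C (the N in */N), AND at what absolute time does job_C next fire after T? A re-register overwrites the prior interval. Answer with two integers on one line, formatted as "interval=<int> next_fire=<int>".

Op 1: register job_C */5 -> active={job_C:*/5}
Op 2: register job_D */10 -> active={job_C:*/5, job_D:*/10}
Op 3: register job_A */15 -> active={job_A:*/15, job_C:*/5, job_D:*/10}
Op 4: register job_D */8 -> active={job_A:*/15, job_C:*/5, job_D:*/8}
Op 5: register job_B */11 -> active={job_A:*/15, job_B:*/11, job_C:*/5, job_D:*/8}
Op 6: register job_B */6 -> active={job_A:*/15, job_B:*/6, job_C:*/5, job_D:*/8}
Op 7: register job_D */15 -> active={job_A:*/15, job_B:*/6, job_C:*/5, job_D:*/15}
Op 8: register job_B */12 -> active={job_A:*/15, job_B:*/12, job_C:*/5, job_D:*/15}
Op 9: register job_C */3 -> active={job_A:*/15, job_B:*/12, job_C:*/3, job_D:*/15}
Op 10: register job_B */10 -> active={job_A:*/15, job_B:*/10, job_C:*/3, job_D:*/15}
Op 11: unregister job_B -> active={job_A:*/15, job_C:*/3, job_D:*/15}
Final interval of job_C = 3
Next fire of job_C after T=171: (171//3+1)*3 = 174

Answer: interval=3 next_fire=174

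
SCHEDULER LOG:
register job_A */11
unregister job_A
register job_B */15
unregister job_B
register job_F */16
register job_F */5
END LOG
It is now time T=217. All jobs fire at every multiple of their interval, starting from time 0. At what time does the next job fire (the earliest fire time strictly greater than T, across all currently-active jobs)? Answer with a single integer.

Answer: 220

Derivation:
Op 1: register job_A */11 -> active={job_A:*/11}
Op 2: unregister job_A -> active={}
Op 3: register job_B */15 -> active={job_B:*/15}
Op 4: unregister job_B -> active={}
Op 5: register job_F */16 -> active={job_F:*/16}
Op 6: register job_F */5 -> active={job_F:*/5}
  job_F: interval 5, next fire after T=217 is 220
Earliest fire time = 220 (job job_F)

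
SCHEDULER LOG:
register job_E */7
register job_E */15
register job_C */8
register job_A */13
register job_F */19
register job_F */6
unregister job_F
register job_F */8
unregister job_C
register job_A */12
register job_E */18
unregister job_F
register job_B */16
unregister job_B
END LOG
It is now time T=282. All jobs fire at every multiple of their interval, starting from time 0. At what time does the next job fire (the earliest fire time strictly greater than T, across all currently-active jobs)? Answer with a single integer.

Op 1: register job_E */7 -> active={job_E:*/7}
Op 2: register job_E */15 -> active={job_E:*/15}
Op 3: register job_C */8 -> active={job_C:*/8, job_E:*/15}
Op 4: register job_A */13 -> active={job_A:*/13, job_C:*/8, job_E:*/15}
Op 5: register job_F */19 -> active={job_A:*/13, job_C:*/8, job_E:*/15, job_F:*/19}
Op 6: register job_F */6 -> active={job_A:*/13, job_C:*/8, job_E:*/15, job_F:*/6}
Op 7: unregister job_F -> active={job_A:*/13, job_C:*/8, job_E:*/15}
Op 8: register job_F */8 -> active={job_A:*/13, job_C:*/8, job_E:*/15, job_F:*/8}
Op 9: unregister job_C -> active={job_A:*/13, job_E:*/15, job_F:*/8}
Op 10: register job_A */12 -> active={job_A:*/12, job_E:*/15, job_F:*/8}
Op 11: register job_E */18 -> active={job_A:*/12, job_E:*/18, job_F:*/8}
Op 12: unregister job_F -> active={job_A:*/12, job_E:*/18}
Op 13: register job_B */16 -> active={job_A:*/12, job_B:*/16, job_E:*/18}
Op 14: unregister job_B -> active={job_A:*/12, job_E:*/18}
  job_A: interval 12, next fire after T=282 is 288
  job_E: interval 18, next fire after T=282 is 288
Earliest fire time = 288 (job job_A)

Answer: 288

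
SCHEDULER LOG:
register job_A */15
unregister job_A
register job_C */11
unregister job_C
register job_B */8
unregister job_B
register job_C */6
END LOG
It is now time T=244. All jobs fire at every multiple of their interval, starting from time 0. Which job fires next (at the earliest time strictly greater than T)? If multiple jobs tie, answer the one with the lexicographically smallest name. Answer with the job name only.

Op 1: register job_A */15 -> active={job_A:*/15}
Op 2: unregister job_A -> active={}
Op 3: register job_C */11 -> active={job_C:*/11}
Op 4: unregister job_C -> active={}
Op 5: register job_B */8 -> active={job_B:*/8}
Op 6: unregister job_B -> active={}
Op 7: register job_C */6 -> active={job_C:*/6}
  job_C: interval 6, next fire after T=244 is 246
Earliest = 246, winner (lex tiebreak) = job_C

Answer: job_C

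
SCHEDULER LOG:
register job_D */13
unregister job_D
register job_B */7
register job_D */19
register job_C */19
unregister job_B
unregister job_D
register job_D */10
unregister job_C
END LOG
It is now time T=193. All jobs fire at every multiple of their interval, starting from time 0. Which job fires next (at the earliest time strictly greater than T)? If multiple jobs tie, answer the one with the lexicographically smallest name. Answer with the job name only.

Op 1: register job_D */13 -> active={job_D:*/13}
Op 2: unregister job_D -> active={}
Op 3: register job_B */7 -> active={job_B:*/7}
Op 4: register job_D */19 -> active={job_B:*/7, job_D:*/19}
Op 5: register job_C */19 -> active={job_B:*/7, job_C:*/19, job_D:*/19}
Op 6: unregister job_B -> active={job_C:*/19, job_D:*/19}
Op 7: unregister job_D -> active={job_C:*/19}
Op 8: register job_D */10 -> active={job_C:*/19, job_D:*/10}
Op 9: unregister job_C -> active={job_D:*/10}
  job_D: interval 10, next fire after T=193 is 200
Earliest = 200, winner (lex tiebreak) = job_D

Answer: job_D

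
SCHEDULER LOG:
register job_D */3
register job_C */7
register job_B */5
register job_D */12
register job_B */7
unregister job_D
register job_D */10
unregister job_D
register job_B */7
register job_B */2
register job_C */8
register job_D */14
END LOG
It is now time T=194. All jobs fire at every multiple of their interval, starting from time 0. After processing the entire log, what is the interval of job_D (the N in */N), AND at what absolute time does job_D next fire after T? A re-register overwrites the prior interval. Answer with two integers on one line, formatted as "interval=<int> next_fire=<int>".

Op 1: register job_D */3 -> active={job_D:*/3}
Op 2: register job_C */7 -> active={job_C:*/7, job_D:*/3}
Op 3: register job_B */5 -> active={job_B:*/5, job_C:*/7, job_D:*/3}
Op 4: register job_D */12 -> active={job_B:*/5, job_C:*/7, job_D:*/12}
Op 5: register job_B */7 -> active={job_B:*/7, job_C:*/7, job_D:*/12}
Op 6: unregister job_D -> active={job_B:*/7, job_C:*/7}
Op 7: register job_D */10 -> active={job_B:*/7, job_C:*/7, job_D:*/10}
Op 8: unregister job_D -> active={job_B:*/7, job_C:*/7}
Op 9: register job_B */7 -> active={job_B:*/7, job_C:*/7}
Op 10: register job_B */2 -> active={job_B:*/2, job_C:*/7}
Op 11: register job_C */8 -> active={job_B:*/2, job_C:*/8}
Op 12: register job_D */14 -> active={job_B:*/2, job_C:*/8, job_D:*/14}
Final interval of job_D = 14
Next fire of job_D after T=194: (194//14+1)*14 = 196

Answer: interval=14 next_fire=196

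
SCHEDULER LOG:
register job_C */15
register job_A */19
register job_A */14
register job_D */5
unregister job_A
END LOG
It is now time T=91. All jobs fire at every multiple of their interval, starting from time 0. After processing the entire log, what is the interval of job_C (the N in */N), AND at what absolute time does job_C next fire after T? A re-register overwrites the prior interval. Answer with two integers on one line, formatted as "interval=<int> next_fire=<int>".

Answer: interval=15 next_fire=105

Derivation:
Op 1: register job_C */15 -> active={job_C:*/15}
Op 2: register job_A */19 -> active={job_A:*/19, job_C:*/15}
Op 3: register job_A */14 -> active={job_A:*/14, job_C:*/15}
Op 4: register job_D */5 -> active={job_A:*/14, job_C:*/15, job_D:*/5}
Op 5: unregister job_A -> active={job_C:*/15, job_D:*/5}
Final interval of job_C = 15
Next fire of job_C after T=91: (91//15+1)*15 = 105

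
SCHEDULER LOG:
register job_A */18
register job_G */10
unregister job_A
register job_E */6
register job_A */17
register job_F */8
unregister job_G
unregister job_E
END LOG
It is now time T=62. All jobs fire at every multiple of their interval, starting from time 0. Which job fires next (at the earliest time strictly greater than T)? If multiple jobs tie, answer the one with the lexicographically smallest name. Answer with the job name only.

Answer: job_F

Derivation:
Op 1: register job_A */18 -> active={job_A:*/18}
Op 2: register job_G */10 -> active={job_A:*/18, job_G:*/10}
Op 3: unregister job_A -> active={job_G:*/10}
Op 4: register job_E */6 -> active={job_E:*/6, job_G:*/10}
Op 5: register job_A */17 -> active={job_A:*/17, job_E:*/6, job_G:*/10}
Op 6: register job_F */8 -> active={job_A:*/17, job_E:*/6, job_F:*/8, job_G:*/10}
Op 7: unregister job_G -> active={job_A:*/17, job_E:*/6, job_F:*/8}
Op 8: unregister job_E -> active={job_A:*/17, job_F:*/8}
  job_A: interval 17, next fire after T=62 is 68
  job_F: interval 8, next fire after T=62 is 64
Earliest = 64, winner (lex tiebreak) = job_F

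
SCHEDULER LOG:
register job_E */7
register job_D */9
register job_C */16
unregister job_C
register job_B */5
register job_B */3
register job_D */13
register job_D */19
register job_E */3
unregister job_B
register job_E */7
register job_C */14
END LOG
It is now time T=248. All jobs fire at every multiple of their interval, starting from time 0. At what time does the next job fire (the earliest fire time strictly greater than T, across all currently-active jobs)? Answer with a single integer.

Op 1: register job_E */7 -> active={job_E:*/7}
Op 2: register job_D */9 -> active={job_D:*/9, job_E:*/7}
Op 3: register job_C */16 -> active={job_C:*/16, job_D:*/9, job_E:*/7}
Op 4: unregister job_C -> active={job_D:*/9, job_E:*/7}
Op 5: register job_B */5 -> active={job_B:*/5, job_D:*/9, job_E:*/7}
Op 6: register job_B */3 -> active={job_B:*/3, job_D:*/9, job_E:*/7}
Op 7: register job_D */13 -> active={job_B:*/3, job_D:*/13, job_E:*/7}
Op 8: register job_D */19 -> active={job_B:*/3, job_D:*/19, job_E:*/7}
Op 9: register job_E */3 -> active={job_B:*/3, job_D:*/19, job_E:*/3}
Op 10: unregister job_B -> active={job_D:*/19, job_E:*/3}
Op 11: register job_E */7 -> active={job_D:*/19, job_E:*/7}
Op 12: register job_C */14 -> active={job_C:*/14, job_D:*/19, job_E:*/7}
  job_C: interval 14, next fire after T=248 is 252
  job_D: interval 19, next fire after T=248 is 266
  job_E: interval 7, next fire after T=248 is 252
Earliest fire time = 252 (job job_C)

Answer: 252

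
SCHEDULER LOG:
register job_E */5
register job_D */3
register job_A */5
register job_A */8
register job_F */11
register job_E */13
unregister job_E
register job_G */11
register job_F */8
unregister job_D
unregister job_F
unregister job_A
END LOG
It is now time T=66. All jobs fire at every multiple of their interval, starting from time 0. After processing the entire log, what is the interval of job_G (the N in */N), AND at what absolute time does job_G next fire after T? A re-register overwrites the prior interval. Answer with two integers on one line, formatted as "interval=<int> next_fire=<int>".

Op 1: register job_E */5 -> active={job_E:*/5}
Op 2: register job_D */3 -> active={job_D:*/3, job_E:*/5}
Op 3: register job_A */5 -> active={job_A:*/5, job_D:*/3, job_E:*/5}
Op 4: register job_A */8 -> active={job_A:*/8, job_D:*/3, job_E:*/5}
Op 5: register job_F */11 -> active={job_A:*/8, job_D:*/3, job_E:*/5, job_F:*/11}
Op 6: register job_E */13 -> active={job_A:*/8, job_D:*/3, job_E:*/13, job_F:*/11}
Op 7: unregister job_E -> active={job_A:*/8, job_D:*/3, job_F:*/11}
Op 8: register job_G */11 -> active={job_A:*/8, job_D:*/3, job_F:*/11, job_G:*/11}
Op 9: register job_F */8 -> active={job_A:*/8, job_D:*/3, job_F:*/8, job_G:*/11}
Op 10: unregister job_D -> active={job_A:*/8, job_F:*/8, job_G:*/11}
Op 11: unregister job_F -> active={job_A:*/8, job_G:*/11}
Op 12: unregister job_A -> active={job_G:*/11}
Final interval of job_G = 11
Next fire of job_G after T=66: (66//11+1)*11 = 77

Answer: interval=11 next_fire=77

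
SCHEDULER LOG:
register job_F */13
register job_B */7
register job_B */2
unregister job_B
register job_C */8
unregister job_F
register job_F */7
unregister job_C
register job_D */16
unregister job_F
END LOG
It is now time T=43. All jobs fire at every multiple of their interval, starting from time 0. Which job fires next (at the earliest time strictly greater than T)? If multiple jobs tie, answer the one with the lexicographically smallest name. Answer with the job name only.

Answer: job_D

Derivation:
Op 1: register job_F */13 -> active={job_F:*/13}
Op 2: register job_B */7 -> active={job_B:*/7, job_F:*/13}
Op 3: register job_B */2 -> active={job_B:*/2, job_F:*/13}
Op 4: unregister job_B -> active={job_F:*/13}
Op 5: register job_C */8 -> active={job_C:*/8, job_F:*/13}
Op 6: unregister job_F -> active={job_C:*/8}
Op 7: register job_F */7 -> active={job_C:*/8, job_F:*/7}
Op 8: unregister job_C -> active={job_F:*/7}
Op 9: register job_D */16 -> active={job_D:*/16, job_F:*/7}
Op 10: unregister job_F -> active={job_D:*/16}
  job_D: interval 16, next fire after T=43 is 48
Earliest = 48, winner (lex tiebreak) = job_D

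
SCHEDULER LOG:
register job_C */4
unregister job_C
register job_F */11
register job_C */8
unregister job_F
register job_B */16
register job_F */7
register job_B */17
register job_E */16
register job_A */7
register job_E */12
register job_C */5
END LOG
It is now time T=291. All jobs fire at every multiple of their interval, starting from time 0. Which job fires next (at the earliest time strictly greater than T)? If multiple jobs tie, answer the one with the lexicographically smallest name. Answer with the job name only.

Op 1: register job_C */4 -> active={job_C:*/4}
Op 2: unregister job_C -> active={}
Op 3: register job_F */11 -> active={job_F:*/11}
Op 4: register job_C */8 -> active={job_C:*/8, job_F:*/11}
Op 5: unregister job_F -> active={job_C:*/8}
Op 6: register job_B */16 -> active={job_B:*/16, job_C:*/8}
Op 7: register job_F */7 -> active={job_B:*/16, job_C:*/8, job_F:*/7}
Op 8: register job_B */17 -> active={job_B:*/17, job_C:*/8, job_F:*/7}
Op 9: register job_E */16 -> active={job_B:*/17, job_C:*/8, job_E:*/16, job_F:*/7}
Op 10: register job_A */7 -> active={job_A:*/7, job_B:*/17, job_C:*/8, job_E:*/16, job_F:*/7}
Op 11: register job_E */12 -> active={job_A:*/7, job_B:*/17, job_C:*/8, job_E:*/12, job_F:*/7}
Op 12: register job_C */5 -> active={job_A:*/7, job_B:*/17, job_C:*/5, job_E:*/12, job_F:*/7}
  job_A: interval 7, next fire after T=291 is 294
  job_B: interval 17, next fire after T=291 is 306
  job_C: interval 5, next fire after T=291 is 295
  job_E: interval 12, next fire after T=291 is 300
  job_F: interval 7, next fire after T=291 is 294
Earliest = 294, winner (lex tiebreak) = job_A

Answer: job_A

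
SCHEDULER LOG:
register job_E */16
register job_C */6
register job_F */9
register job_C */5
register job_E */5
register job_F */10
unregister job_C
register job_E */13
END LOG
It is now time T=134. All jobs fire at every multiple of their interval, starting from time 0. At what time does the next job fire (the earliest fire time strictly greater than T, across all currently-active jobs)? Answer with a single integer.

Answer: 140

Derivation:
Op 1: register job_E */16 -> active={job_E:*/16}
Op 2: register job_C */6 -> active={job_C:*/6, job_E:*/16}
Op 3: register job_F */9 -> active={job_C:*/6, job_E:*/16, job_F:*/9}
Op 4: register job_C */5 -> active={job_C:*/5, job_E:*/16, job_F:*/9}
Op 5: register job_E */5 -> active={job_C:*/5, job_E:*/5, job_F:*/9}
Op 6: register job_F */10 -> active={job_C:*/5, job_E:*/5, job_F:*/10}
Op 7: unregister job_C -> active={job_E:*/5, job_F:*/10}
Op 8: register job_E */13 -> active={job_E:*/13, job_F:*/10}
  job_E: interval 13, next fire after T=134 is 143
  job_F: interval 10, next fire after T=134 is 140
Earliest fire time = 140 (job job_F)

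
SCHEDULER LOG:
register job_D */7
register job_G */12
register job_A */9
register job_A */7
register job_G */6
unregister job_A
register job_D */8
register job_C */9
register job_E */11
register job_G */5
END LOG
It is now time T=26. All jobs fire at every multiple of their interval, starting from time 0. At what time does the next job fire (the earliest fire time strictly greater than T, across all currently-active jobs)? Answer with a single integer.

Answer: 27

Derivation:
Op 1: register job_D */7 -> active={job_D:*/7}
Op 2: register job_G */12 -> active={job_D:*/7, job_G:*/12}
Op 3: register job_A */9 -> active={job_A:*/9, job_D:*/7, job_G:*/12}
Op 4: register job_A */7 -> active={job_A:*/7, job_D:*/7, job_G:*/12}
Op 5: register job_G */6 -> active={job_A:*/7, job_D:*/7, job_G:*/6}
Op 6: unregister job_A -> active={job_D:*/7, job_G:*/6}
Op 7: register job_D */8 -> active={job_D:*/8, job_G:*/6}
Op 8: register job_C */9 -> active={job_C:*/9, job_D:*/8, job_G:*/6}
Op 9: register job_E */11 -> active={job_C:*/9, job_D:*/8, job_E:*/11, job_G:*/6}
Op 10: register job_G */5 -> active={job_C:*/9, job_D:*/8, job_E:*/11, job_G:*/5}
  job_C: interval 9, next fire after T=26 is 27
  job_D: interval 8, next fire after T=26 is 32
  job_E: interval 11, next fire after T=26 is 33
  job_G: interval 5, next fire after T=26 is 30
Earliest fire time = 27 (job job_C)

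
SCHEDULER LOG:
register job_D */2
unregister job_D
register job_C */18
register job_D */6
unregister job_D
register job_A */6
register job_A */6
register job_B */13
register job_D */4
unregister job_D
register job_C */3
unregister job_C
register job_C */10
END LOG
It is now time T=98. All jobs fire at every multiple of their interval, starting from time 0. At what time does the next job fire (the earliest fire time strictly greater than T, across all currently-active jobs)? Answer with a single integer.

Answer: 100

Derivation:
Op 1: register job_D */2 -> active={job_D:*/2}
Op 2: unregister job_D -> active={}
Op 3: register job_C */18 -> active={job_C:*/18}
Op 4: register job_D */6 -> active={job_C:*/18, job_D:*/6}
Op 5: unregister job_D -> active={job_C:*/18}
Op 6: register job_A */6 -> active={job_A:*/6, job_C:*/18}
Op 7: register job_A */6 -> active={job_A:*/6, job_C:*/18}
Op 8: register job_B */13 -> active={job_A:*/6, job_B:*/13, job_C:*/18}
Op 9: register job_D */4 -> active={job_A:*/6, job_B:*/13, job_C:*/18, job_D:*/4}
Op 10: unregister job_D -> active={job_A:*/6, job_B:*/13, job_C:*/18}
Op 11: register job_C */3 -> active={job_A:*/6, job_B:*/13, job_C:*/3}
Op 12: unregister job_C -> active={job_A:*/6, job_B:*/13}
Op 13: register job_C */10 -> active={job_A:*/6, job_B:*/13, job_C:*/10}
  job_A: interval 6, next fire after T=98 is 102
  job_B: interval 13, next fire after T=98 is 104
  job_C: interval 10, next fire after T=98 is 100
Earliest fire time = 100 (job job_C)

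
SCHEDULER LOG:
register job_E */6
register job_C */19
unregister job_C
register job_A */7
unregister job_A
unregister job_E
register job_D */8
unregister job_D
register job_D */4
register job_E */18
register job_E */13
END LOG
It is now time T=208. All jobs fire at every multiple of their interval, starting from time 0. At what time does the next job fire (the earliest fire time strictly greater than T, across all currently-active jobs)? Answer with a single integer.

Op 1: register job_E */6 -> active={job_E:*/6}
Op 2: register job_C */19 -> active={job_C:*/19, job_E:*/6}
Op 3: unregister job_C -> active={job_E:*/6}
Op 4: register job_A */7 -> active={job_A:*/7, job_E:*/6}
Op 5: unregister job_A -> active={job_E:*/6}
Op 6: unregister job_E -> active={}
Op 7: register job_D */8 -> active={job_D:*/8}
Op 8: unregister job_D -> active={}
Op 9: register job_D */4 -> active={job_D:*/4}
Op 10: register job_E */18 -> active={job_D:*/4, job_E:*/18}
Op 11: register job_E */13 -> active={job_D:*/4, job_E:*/13}
  job_D: interval 4, next fire after T=208 is 212
  job_E: interval 13, next fire after T=208 is 221
Earliest fire time = 212 (job job_D)

Answer: 212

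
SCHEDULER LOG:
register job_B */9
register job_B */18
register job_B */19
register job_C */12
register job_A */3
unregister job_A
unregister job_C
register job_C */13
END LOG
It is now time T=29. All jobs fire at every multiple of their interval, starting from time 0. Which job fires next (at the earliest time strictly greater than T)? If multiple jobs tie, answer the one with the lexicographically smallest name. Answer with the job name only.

Op 1: register job_B */9 -> active={job_B:*/9}
Op 2: register job_B */18 -> active={job_B:*/18}
Op 3: register job_B */19 -> active={job_B:*/19}
Op 4: register job_C */12 -> active={job_B:*/19, job_C:*/12}
Op 5: register job_A */3 -> active={job_A:*/3, job_B:*/19, job_C:*/12}
Op 6: unregister job_A -> active={job_B:*/19, job_C:*/12}
Op 7: unregister job_C -> active={job_B:*/19}
Op 8: register job_C */13 -> active={job_B:*/19, job_C:*/13}
  job_B: interval 19, next fire after T=29 is 38
  job_C: interval 13, next fire after T=29 is 39
Earliest = 38, winner (lex tiebreak) = job_B

Answer: job_B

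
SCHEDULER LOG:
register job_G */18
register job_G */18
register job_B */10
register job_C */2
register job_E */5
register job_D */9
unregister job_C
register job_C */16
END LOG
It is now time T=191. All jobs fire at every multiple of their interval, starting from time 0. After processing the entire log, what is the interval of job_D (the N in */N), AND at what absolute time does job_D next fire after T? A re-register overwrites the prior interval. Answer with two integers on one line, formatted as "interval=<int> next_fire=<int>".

Answer: interval=9 next_fire=198

Derivation:
Op 1: register job_G */18 -> active={job_G:*/18}
Op 2: register job_G */18 -> active={job_G:*/18}
Op 3: register job_B */10 -> active={job_B:*/10, job_G:*/18}
Op 4: register job_C */2 -> active={job_B:*/10, job_C:*/2, job_G:*/18}
Op 5: register job_E */5 -> active={job_B:*/10, job_C:*/2, job_E:*/5, job_G:*/18}
Op 6: register job_D */9 -> active={job_B:*/10, job_C:*/2, job_D:*/9, job_E:*/5, job_G:*/18}
Op 7: unregister job_C -> active={job_B:*/10, job_D:*/9, job_E:*/5, job_G:*/18}
Op 8: register job_C */16 -> active={job_B:*/10, job_C:*/16, job_D:*/9, job_E:*/5, job_G:*/18}
Final interval of job_D = 9
Next fire of job_D after T=191: (191//9+1)*9 = 198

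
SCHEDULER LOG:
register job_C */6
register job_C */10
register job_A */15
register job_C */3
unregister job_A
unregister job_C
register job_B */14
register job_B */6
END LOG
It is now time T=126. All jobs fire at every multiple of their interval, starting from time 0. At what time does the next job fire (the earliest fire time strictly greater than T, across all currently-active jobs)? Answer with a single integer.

Op 1: register job_C */6 -> active={job_C:*/6}
Op 2: register job_C */10 -> active={job_C:*/10}
Op 3: register job_A */15 -> active={job_A:*/15, job_C:*/10}
Op 4: register job_C */3 -> active={job_A:*/15, job_C:*/3}
Op 5: unregister job_A -> active={job_C:*/3}
Op 6: unregister job_C -> active={}
Op 7: register job_B */14 -> active={job_B:*/14}
Op 8: register job_B */6 -> active={job_B:*/6}
  job_B: interval 6, next fire after T=126 is 132
Earliest fire time = 132 (job job_B)

Answer: 132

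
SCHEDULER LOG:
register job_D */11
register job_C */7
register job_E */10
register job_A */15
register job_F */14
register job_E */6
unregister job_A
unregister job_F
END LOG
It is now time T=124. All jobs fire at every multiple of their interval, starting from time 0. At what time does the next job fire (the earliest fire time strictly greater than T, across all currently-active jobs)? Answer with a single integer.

Answer: 126

Derivation:
Op 1: register job_D */11 -> active={job_D:*/11}
Op 2: register job_C */7 -> active={job_C:*/7, job_D:*/11}
Op 3: register job_E */10 -> active={job_C:*/7, job_D:*/11, job_E:*/10}
Op 4: register job_A */15 -> active={job_A:*/15, job_C:*/7, job_D:*/11, job_E:*/10}
Op 5: register job_F */14 -> active={job_A:*/15, job_C:*/7, job_D:*/11, job_E:*/10, job_F:*/14}
Op 6: register job_E */6 -> active={job_A:*/15, job_C:*/7, job_D:*/11, job_E:*/6, job_F:*/14}
Op 7: unregister job_A -> active={job_C:*/7, job_D:*/11, job_E:*/6, job_F:*/14}
Op 8: unregister job_F -> active={job_C:*/7, job_D:*/11, job_E:*/6}
  job_C: interval 7, next fire after T=124 is 126
  job_D: interval 11, next fire after T=124 is 132
  job_E: interval 6, next fire after T=124 is 126
Earliest fire time = 126 (job job_C)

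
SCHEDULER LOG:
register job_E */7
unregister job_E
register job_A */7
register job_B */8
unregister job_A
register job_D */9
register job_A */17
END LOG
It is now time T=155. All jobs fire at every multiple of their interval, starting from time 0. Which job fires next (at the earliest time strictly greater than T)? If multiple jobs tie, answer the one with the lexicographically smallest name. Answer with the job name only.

Op 1: register job_E */7 -> active={job_E:*/7}
Op 2: unregister job_E -> active={}
Op 3: register job_A */7 -> active={job_A:*/7}
Op 4: register job_B */8 -> active={job_A:*/7, job_B:*/8}
Op 5: unregister job_A -> active={job_B:*/8}
Op 6: register job_D */9 -> active={job_B:*/8, job_D:*/9}
Op 7: register job_A */17 -> active={job_A:*/17, job_B:*/8, job_D:*/9}
  job_A: interval 17, next fire after T=155 is 170
  job_B: interval 8, next fire after T=155 is 160
  job_D: interval 9, next fire after T=155 is 162
Earliest = 160, winner (lex tiebreak) = job_B

Answer: job_B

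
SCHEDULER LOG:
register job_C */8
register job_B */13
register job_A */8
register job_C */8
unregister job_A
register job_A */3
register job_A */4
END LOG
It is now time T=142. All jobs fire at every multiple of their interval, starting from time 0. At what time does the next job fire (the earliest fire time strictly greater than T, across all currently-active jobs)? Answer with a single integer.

Op 1: register job_C */8 -> active={job_C:*/8}
Op 2: register job_B */13 -> active={job_B:*/13, job_C:*/8}
Op 3: register job_A */8 -> active={job_A:*/8, job_B:*/13, job_C:*/8}
Op 4: register job_C */8 -> active={job_A:*/8, job_B:*/13, job_C:*/8}
Op 5: unregister job_A -> active={job_B:*/13, job_C:*/8}
Op 6: register job_A */3 -> active={job_A:*/3, job_B:*/13, job_C:*/8}
Op 7: register job_A */4 -> active={job_A:*/4, job_B:*/13, job_C:*/8}
  job_A: interval 4, next fire after T=142 is 144
  job_B: interval 13, next fire after T=142 is 143
  job_C: interval 8, next fire after T=142 is 144
Earliest fire time = 143 (job job_B)

Answer: 143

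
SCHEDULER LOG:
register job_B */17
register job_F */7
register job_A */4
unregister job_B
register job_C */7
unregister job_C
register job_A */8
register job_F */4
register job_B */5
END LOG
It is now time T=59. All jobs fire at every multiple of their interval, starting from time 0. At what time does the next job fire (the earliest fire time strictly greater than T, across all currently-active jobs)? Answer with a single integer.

Op 1: register job_B */17 -> active={job_B:*/17}
Op 2: register job_F */7 -> active={job_B:*/17, job_F:*/7}
Op 3: register job_A */4 -> active={job_A:*/4, job_B:*/17, job_F:*/7}
Op 4: unregister job_B -> active={job_A:*/4, job_F:*/7}
Op 5: register job_C */7 -> active={job_A:*/4, job_C:*/7, job_F:*/7}
Op 6: unregister job_C -> active={job_A:*/4, job_F:*/7}
Op 7: register job_A */8 -> active={job_A:*/8, job_F:*/7}
Op 8: register job_F */4 -> active={job_A:*/8, job_F:*/4}
Op 9: register job_B */5 -> active={job_A:*/8, job_B:*/5, job_F:*/4}
  job_A: interval 8, next fire after T=59 is 64
  job_B: interval 5, next fire after T=59 is 60
  job_F: interval 4, next fire after T=59 is 60
Earliest fire time = 60 (job job_B)

Answer: 60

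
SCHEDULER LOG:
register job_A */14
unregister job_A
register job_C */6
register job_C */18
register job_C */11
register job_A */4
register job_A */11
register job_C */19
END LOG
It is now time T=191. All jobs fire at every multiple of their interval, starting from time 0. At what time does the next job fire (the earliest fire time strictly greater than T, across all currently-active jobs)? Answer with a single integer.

Op 1: register job_A */14 -> active={job_A:*/14}
Op 2: unregister job_A -> active={}
Op 3: register job_C */6 -> active={job_C:*/6}
Op 4: register job_C */18 -> active={job_C:*/18}
Op 5: register job_C */11 -> active={job_C:*/11}
Op 6: register job_A */4 -> active={job_A:*/4, job_C:*/11}
Op 7: register job_A */11 -> active={job_A:*/11, job_C:*/11}
Op 8: register job_C */19 -> active={job_A:*/11, job_C:*/19}
  job_A: interval 11, next fire after T=191 is 198
  job_C: interval 19, next fire after T=191 is 209
Earliest fire time = 198 (job job_A)

Answer: 198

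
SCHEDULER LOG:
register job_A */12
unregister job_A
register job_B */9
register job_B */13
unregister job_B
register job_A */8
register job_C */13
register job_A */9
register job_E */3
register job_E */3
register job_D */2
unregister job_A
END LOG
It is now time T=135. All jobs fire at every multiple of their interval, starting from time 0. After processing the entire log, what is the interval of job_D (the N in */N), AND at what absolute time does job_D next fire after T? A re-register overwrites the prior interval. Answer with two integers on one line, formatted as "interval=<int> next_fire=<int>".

Answer: interval=2 next_fire=136

Derivation:
Op 1: register job_A */12 -> active={job_A:*/12}
Op 2: unregister job_A -> active={}
Op 3: register job_B */9 -> active={job_B:*/9}
Op 4: register job_B */13 -> active={job_B:*/13}
Op 5: unregister job_B -> active={}
Op 6: register job_A */8 -> active={job_A:*/8}
Op 7: register job_C */13 -> active={job_A:*/8, job_C:*/13}
Op 8: register job_A */9 -> active={job_A:*/9, job_C:*/13}
Op 9: register job_E */3 -> active={job_A:*/9, job_C:*/13, job_E:*/3}
Op 10: register job_E */3 -> active={job_A:*/9, job_C:*/13, job_E:*/3}
Op 11: register job_D */2 -> active={job_A:*/9, job_C:*/13, job_D:*/2, job_E:*/3}
Op 12: unregister job_A -> active={job_C:*/13, job_D:*/2, job_E:*/3}
Final interval of job_D = 2
Next fire of job_D after T=135: (135//2+1)*2 = 136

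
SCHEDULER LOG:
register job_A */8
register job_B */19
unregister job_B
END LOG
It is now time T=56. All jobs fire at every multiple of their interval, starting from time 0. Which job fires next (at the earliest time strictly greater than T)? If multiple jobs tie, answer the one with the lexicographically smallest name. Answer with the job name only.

Op 1: register job_A */8 -> active={job_A:*/8}
Op 2: register job_B */19 -> active={job_A:*/8, job_B:*/19}
Op 3: unregister job_B -> active={job_A:*/8}
  job_A: interval 8, next fire after T=56 is 64
Earliest = 64, winner (lex tiebreak) = job_A

Answer: job_A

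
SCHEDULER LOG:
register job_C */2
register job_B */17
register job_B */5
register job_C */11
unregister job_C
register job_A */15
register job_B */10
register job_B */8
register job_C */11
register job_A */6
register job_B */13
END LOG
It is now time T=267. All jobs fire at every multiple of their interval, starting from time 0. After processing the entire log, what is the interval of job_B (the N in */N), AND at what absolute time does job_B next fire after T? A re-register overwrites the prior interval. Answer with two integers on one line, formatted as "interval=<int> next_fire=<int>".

Op 1: register job_C */2 -> active={job_C:*/2}
Op 2: register job_B */17 -> active={job_B:*/17, job_C:*/2}
Op 3: register job_B */5 -> active={job_B:*/5, job_C:*/2}
Op 4: register job_C */11 -> active={job_B:*/5, job_C:*/11}
Op 5: unregister job_C -> active={job_B:*/5}
Op 6: register job_A */15 -> active={job_A:*/15, job_B:*/5}
Op 7: register job_B */10 -> active={job_A:*/15, job_B:*/10}
Op 8: register job_B */8 -> active={job_A:*/15, job_B:*/8}
Op 9: register job_C */11 -> active={job_A:*/15, job_B:*/8, job_C:*/11}
Op 10: register job_A */6 -> active={job_A:*/6, job_B:*/8, job_C:*/11}
Op 11: register job_B */13 -> active={job_A:*/6, job_B:*/13, job_C:*/11}
Final interval of job_B = 13
Next fire of job_B after T=267: (267//13+1)*13 = 273

Answer: interval=13 next_fire=273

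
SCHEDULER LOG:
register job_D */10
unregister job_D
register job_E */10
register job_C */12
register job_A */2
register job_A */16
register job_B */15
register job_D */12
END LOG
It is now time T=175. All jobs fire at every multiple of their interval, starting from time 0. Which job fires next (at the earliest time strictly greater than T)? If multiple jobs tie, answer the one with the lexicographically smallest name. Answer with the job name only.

Op 1: register job_D */10 -> active={job_D:*/10}
Op 2: unregister job_D -> active={}
Op 3: register job_E */10 -> active={job_E:*/10}
Op 4: register job_C */12 -> active={job_C:*/12, job_E:*/10}
Op 5: register job_A */2 -> active={job_A:*/2, job_C:*/12, job_E:*/10}
Op 6: register job_A */16 -> active={job_A:*/16, job_C:*/12, job_E:*/10}
Op 7: register job_B */15 -> active={job_A:*/16, job_B:*/15, job_C:*/12, job_E:*/10}
Op 8: register job_D */12 -> active={job_A:*/16, job_B:*/15, job_C:*/12, job_D:*/12, job_E:*/10}
  job_A: interval 16, next fire after T=175 is 176
  job_B: interval 15, next fire after T=175 is 180
  job_C: interval 12, next fire after T=175 is 180
  job_D: interval 12, next fire after T=175 is 180
  job_E: interval 10, next fire after T=175 is 180
Earliest = 176, winner (lex tiebreak) = job_A

Answer: job_A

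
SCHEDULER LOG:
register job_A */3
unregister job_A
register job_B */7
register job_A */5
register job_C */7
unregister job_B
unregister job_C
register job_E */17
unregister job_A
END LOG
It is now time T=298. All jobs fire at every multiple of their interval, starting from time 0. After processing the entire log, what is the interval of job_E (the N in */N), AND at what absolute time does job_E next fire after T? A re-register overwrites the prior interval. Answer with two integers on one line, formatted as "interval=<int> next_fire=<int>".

Op 1: register job_A */3 -> active={job_A:*/3}
Op 2: unregister job_A -> active={}
Op 3: register job_B */7 -> active={job_B:*/7}
Op 4: register job_A */5 -> active={job_A:*/5, job_B:*/7}
Op 5: register job_C */7 -> active={job_A:*/5, job_B:*/7, job_C:*/7}
Op 6: unregister job_B -> active={job_A:*/5, job_C:*/7}
Op 7: unregister job_C -> active={job_A:*/5}
Op 8: register job_E */17 -> active={job_A:*/5, job_E:*/17}
Op 9: unregister job_A -> active={job_E:*/17}
Final interval of job_E = 17
Next fire of job_E after T=298: (298//17+1)*17 = 306

Answer: interval=17 next_fire=306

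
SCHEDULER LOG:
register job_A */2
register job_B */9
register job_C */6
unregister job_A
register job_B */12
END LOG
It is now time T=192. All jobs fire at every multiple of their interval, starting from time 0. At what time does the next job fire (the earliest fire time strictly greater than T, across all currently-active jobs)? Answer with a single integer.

Op 1: register job_A */2 -> active={job_A:*/2}
Op 2: register job_B */9 -> active={job_A:*/2, job_B:*/9}
Op 3: register job_C */6 -> active={job_A:*/2, job_B:*/9, job_C:*/6}
Op 4: unregister job_A -> active={job_B:*/9, job_C:*/6}
Op 5: register job_B */12 -> active={job_B:*/12, job_C:*/6}
  job_B: interval 12, next fire after T=192 is 204
  job_C: interval 6, next fire after T=192 is 198
Earliest fire time = 198 (job job_C)

Answer: 198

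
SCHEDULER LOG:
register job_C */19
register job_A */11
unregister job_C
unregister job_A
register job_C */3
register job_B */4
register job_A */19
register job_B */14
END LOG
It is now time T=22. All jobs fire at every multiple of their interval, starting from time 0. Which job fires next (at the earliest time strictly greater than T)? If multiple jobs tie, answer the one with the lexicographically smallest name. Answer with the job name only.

Answer: job_C

Derivation:
Op 1: register job_C */19 -> active={job_C:*/19}
Op 2: register job_A */11 -> active={job_A:*/11, job_C:*/19}
Op 3: unregister job_C -> active={job_A:*/11}
Op 4: unregister job_A -> active={}
Op 5: register job_C */3 -> active={job_C:*/3}
Op 6: register job_B */4 -> active={job_B:*/4, job_C:*/3}
Op 7: register job_A */19 -> active={job_A:*/19, job_B:*/4, job_C:*/3}
Op 8: register job_B */14 -> active={job_A:*/19, job_B:*/14, job_C:*/3}
  job_A: interval 19, next fire after T=22 is 38
  job_B: interval 14, next fire after T=22 is 28
  job_C: interval 3, next fire after T=22 is 24
Earliest = 24, winner (lex tiebreak) = job_C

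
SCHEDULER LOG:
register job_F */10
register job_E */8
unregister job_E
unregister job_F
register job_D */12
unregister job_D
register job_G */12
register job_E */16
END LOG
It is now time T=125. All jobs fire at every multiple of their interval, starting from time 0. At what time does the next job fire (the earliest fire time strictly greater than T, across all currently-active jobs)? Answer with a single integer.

Op 1: register job_F */10 -> active={job_F:*/10}
Op 2: register job_E */8 -> active={job_E:*/8, job_F:*/10}
Op 3: unregister job_E -> active={job_F:*/10}
Op 4: unregister job_F -> active={}
Op 5: register job_D */12 -> active={job_D:*/12}
Op 6: unregister job_D -> active={}
Op 7: register job_G */12 -> active={job_G:*/12}
Op 8: register job_E */16 -> active={job_E:*/16, job_G:*/12}
  job_E: interval 16, next fire after T=125 is 128
  job_G: interval 12, next fire after T=125 is 132
Earliest fire time = 128 (job job_E)

Answer: 128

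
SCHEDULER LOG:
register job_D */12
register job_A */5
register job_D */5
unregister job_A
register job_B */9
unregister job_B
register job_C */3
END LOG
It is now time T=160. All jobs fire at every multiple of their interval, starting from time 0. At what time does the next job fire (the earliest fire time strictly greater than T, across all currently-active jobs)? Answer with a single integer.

Answer: 162

Derivation:
Op 1: register job_D */12 -> active={job_D:*/12}
Op 2: register job_A */5 -> active={job_A:*/5, job_D:*/12}
Op 3: register job_D */5 -> active={job_A:*/5, job_D:*/5}
Op 4: unregister job_A -> active={job_D:*/5}
Op 5: register job_B */9 -> active={job_B:*/9, job_D:*/5}
Op 6: unregister job_B -> active={job_D:*/5}
Op 7: register job_C */3 -> active={job_C:*/3, job_D:*/5}
  job_C: interval 3, next fire after T=160 is 162
  job_D: interval 5, next fire after T=160 is 165
Earliest fire time = 162 (job job_C)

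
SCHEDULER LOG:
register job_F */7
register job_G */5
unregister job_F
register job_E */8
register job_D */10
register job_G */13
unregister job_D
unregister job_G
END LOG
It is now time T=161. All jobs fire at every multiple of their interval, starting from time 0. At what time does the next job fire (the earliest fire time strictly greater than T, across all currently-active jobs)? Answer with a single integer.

Answer: 168

Derivation:
Op 1: register job_F */7 -> active={job_F:*/7}
Op 2: register job_G */5 -> active={job_F:*/7, job_G:*/5}
Op 3: unregister job_F -> active={job_G:*/5}
Op 4: register job_E */8 -> active={job_E:*/8, job_G:*/5}
Op 5: register job_D */10 -> active={job_D:*/10, job_E:*/8, job_G:*/5}
Op 6: register job_G */13 -> active={job_D:*/10, job_E:*/8, job_G:*/13}
Op 7: unregister job_D -> active={job_E:*/8, job_G:*/13}
Op 8: unregister job_G -> active={job_E:*/8}
  job_E: interval 8, next fire after T=161 is 168
Earliest fire time = 168 (job job_E)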